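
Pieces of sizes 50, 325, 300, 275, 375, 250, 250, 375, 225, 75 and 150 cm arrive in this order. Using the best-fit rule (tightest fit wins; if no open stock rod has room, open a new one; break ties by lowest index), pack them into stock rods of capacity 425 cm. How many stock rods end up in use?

8

  50 → stock rod 1 (new)  [load 50/425]
  325 → stock rod 1  [load 375/425]
  300 → stock rod 2 (new)  [load 300/425]
  275 → stock rod 3 (new)  [load 275/425]
  375 → stock rod 4 (new)  [load 375/425]
  250 → stock rod 5 (new)  [load 250/425]
  250 → stock rod 6 (new)  [load 250/425]
  375 → stock rod 7 (new)  [load 375/425]
  225 → stock rod 8 (new)  [load 225/425]
  75 → stock rod 2  [load 375/425]
  150 → stock rod 3  [load 425/425]
8 stock rods opened.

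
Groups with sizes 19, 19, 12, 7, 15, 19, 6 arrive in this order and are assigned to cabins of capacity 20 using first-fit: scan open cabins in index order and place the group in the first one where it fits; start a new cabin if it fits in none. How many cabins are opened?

  19 → cabin 1 (new)  [load 19/20]
  19 → cabin 2 (new)  [load 19/20]
  12 → cabin 3 (new)  [load 12/20]
  7 → cabin 3  [load 19/20]
  15 → cabin 4 (new)  [load 15/20]
  19 → cabin 5 (new)  [load 19/20]
  6 → cabin 6 (new)  [load 6/20]
6 cabins opened.

6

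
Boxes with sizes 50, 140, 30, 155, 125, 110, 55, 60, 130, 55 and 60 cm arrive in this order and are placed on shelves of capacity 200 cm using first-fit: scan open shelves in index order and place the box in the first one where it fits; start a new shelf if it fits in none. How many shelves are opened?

6

  50 → shelf 1 (new)  [load 50/200]
  140 → shelf 1  [load 190/200]
  30 → shelf 2 (new)  [load 30/200]
  155 → shelf 2  [load 185/200]
  125 → shelf 3 (new)  [load 125/200]
  110 → shelf 4 (new)  [load 110/200]
  55 → shelf 3  [load 180/200]
  60 → shelf 4  [load 170/200]
  130 → shelf 5 (new)  [load 130/200]
  55 → shelf 5  [load 185/200]
  60 → shelf 6 (new)  [load 60/200]
6 shelves opened.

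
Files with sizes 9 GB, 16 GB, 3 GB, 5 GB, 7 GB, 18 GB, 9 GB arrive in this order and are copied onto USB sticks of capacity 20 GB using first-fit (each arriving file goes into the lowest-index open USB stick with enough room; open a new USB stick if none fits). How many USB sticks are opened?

  9 → USB stick 1 (new)  [load 9/20]
  16 → USB stick 2 (new)  [load 16/20]
  3 → USB stick 1  [load 12/20]
  5 → USB stick 1  [load 17/20]
  7 → USB stick 3 (new)  [load 7/20]
  18 → USB stick 4 (new)  [load 18/20]
  9 → USB stick 3  [load 16/20]
4 USB sticks opened.

4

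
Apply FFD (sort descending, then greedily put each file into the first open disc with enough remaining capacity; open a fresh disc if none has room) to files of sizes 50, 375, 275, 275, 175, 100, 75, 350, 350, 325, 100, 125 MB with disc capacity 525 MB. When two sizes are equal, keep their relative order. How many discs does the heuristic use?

6

Sorted descending: 375, 350, 350, 325, 275, 275, 175, 125, 100, 100, 75, 50.
  375 → disc 1 (new)  [load 375/525]
  350 → disc 2 (new)  [load 350/525]
  350 → disc 3 (new)  [load 350/525]
  325 → disc 4 (new)  [load 325/525]
  275 → disc 5 (new)  [load 275/525]
  275 → disc 6 (new)  [load 275/525]
  175 → disc 2  [load 525/525]
  125 → disc 1  [load 500/525]
  100 → disc 3  [load 450/525]
  100 → disc 4  [load 425/525]
  75 → disc 3  [load 525/525]
  50 → disc 4  [load 475/525]
6 discs opened.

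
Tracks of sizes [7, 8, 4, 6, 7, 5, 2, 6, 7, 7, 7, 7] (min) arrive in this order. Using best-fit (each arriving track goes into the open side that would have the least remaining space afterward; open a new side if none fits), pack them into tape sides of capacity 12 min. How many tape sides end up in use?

  7 → side 1 (new)  [load 7/12]
  8 → side 2 (new)  [load 8/12]
  4 → side 2  [load 12/12]
  6 → side 3 (new)  [load 6/12]
  7 → side 4 (new)  [load 7/12]
  5 → side 1  [load 12/12]
  2 → side 4  [load 9/12]
  6 → side 3  [load 12/12]
  7 → side 5 (new)  [load 7/12]
  7 → side 6 (new)  [load 7/12]
  7 → side 7 (new)  [load 7/12]
  7 → side 8 (new)  [load 7/12]
8 tape sides opened.

8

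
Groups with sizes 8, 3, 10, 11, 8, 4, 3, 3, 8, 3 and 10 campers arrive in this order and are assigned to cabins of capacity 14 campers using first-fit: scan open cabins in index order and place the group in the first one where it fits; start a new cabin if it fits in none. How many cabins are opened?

  8 → cabin 1 (new)  [load 8/14]
  3 → cabin 1  [load 11/14]
  10 → cabin 2 (new)  [load 10/14]
  11 → cabin 3 (new)  [load 11/14]
  8 → cabin 4 (new)  [load 8/14]
  4 → cabin 2  [load 14/14]
  3 → cabin 1  [load 14/14]
  3 → cabin 3  [load 14/14]
  8 → cabin 5 (new)  [load 8/14]
  3 → cabin 4  [load 11/14]
  10 → cabin 6 (new)  [load 10/14]
6 cabins opened.

6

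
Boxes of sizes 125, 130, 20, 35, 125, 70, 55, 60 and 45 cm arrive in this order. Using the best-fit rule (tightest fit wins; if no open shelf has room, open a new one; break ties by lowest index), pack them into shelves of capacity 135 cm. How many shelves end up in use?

  125 → shelf 1 (new)  [load 125/135]
  130 → shelf 2 (new)  [load 130/135]
  20 → shelf 3 (new)  [load 20/135]
  35 → shelf 3  [load 55/135]
  125 → shelf 4 (new)  [load 125/135]
  70 → shelf 3  [load 125/135]
  55 → shelf 5 (new)  [load 55/135]
  60 → shelf 5  [load 115/135]
  45 → shelf 6 (new)  [load 45/135]
6 shelves opened.

6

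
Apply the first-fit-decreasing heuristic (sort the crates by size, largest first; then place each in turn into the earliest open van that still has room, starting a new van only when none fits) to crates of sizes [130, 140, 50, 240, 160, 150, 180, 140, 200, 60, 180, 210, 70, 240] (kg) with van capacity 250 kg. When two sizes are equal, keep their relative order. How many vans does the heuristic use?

11

Sorted descending: 240, 240, 210, 200, 180, 180, 160, 150, 140, 140, 130, 70, 60, 50.
  240 → van 1 (new)  [load 240/250]
  240 → van 2 (new)  [load 240/250]
  210 → van 3 (new)  [load 210/250]
  200 → van 4 (new)  [load 200/250]
  180 → van 5 (new)  [load 180/250]
  180 → van 6 (new)  [load 180/250]
  160 → van 7 (new)  [load 160/250]
  150 → van 8 (new)  [load 150/250]
  140 → van 9 (new)  [load 140/250]
  140 → van 10 (new)  [load 140/250]
  130 → van 11 (new)  [load 130/250]
  70 → van 5  [load 250/250]
  60 → van 6  [load 240/250]
  50 → van 4  [load 250/250]
11 vans opened.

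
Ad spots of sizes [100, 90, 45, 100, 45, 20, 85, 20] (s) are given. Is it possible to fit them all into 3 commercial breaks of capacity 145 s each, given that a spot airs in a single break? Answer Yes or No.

No

Total = 505 s; ⌈505/145⌉ = 4.
At least 4 commercial breaks are required, but only 3 are allowed.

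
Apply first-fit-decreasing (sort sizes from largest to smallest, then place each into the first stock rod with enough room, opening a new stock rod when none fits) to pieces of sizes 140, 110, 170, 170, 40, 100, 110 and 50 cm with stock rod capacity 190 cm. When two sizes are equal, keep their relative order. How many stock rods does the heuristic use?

6

Sorted descending: 170, 170, 140, 110, 110, 100, 50, 40.
  170 → stock rod 1 (new)  [load 170/190]
  170 → stock rod 2 (new)  [load 170/190]
  140 → stock rod 3 (new)  [load 140/190]
  110 → stock rod 4 (new)  [load 110/190]
  110 → stock rod 5 (new)  [load 110/190]
  100 → stock rod 6 (new)  [load 100/190]
  50 → stock rod 3  [load 190/190]
  40 → stock rod 4  [load 150/190]
6 stock rods opened.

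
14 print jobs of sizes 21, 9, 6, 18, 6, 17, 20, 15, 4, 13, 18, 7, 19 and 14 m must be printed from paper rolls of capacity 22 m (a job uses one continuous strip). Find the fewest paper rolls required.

10

Total = 21 + 20 + 19 + 18 + 18 + 17 + 15 + 14 + 13 + 9 + 7 + 6 + 6 + 4 = 187 m.
Lower bound: ⌈187/22⌉ = 9 paper rolls.
A packing using 10 paper rolls:
  roll 1: 21 = 21
  roll 2: 20 = 20
  roll 3: 19 = 19
  roll 4: 18 + 4 = 22
  roll 5: 18 = 18
  roll 6: 17 = 17
  roll 7: 15 + 7 = 22
  roll 8: 14 + 6 = 20
  roll 9: 13 + 9 = 22
  roll 10: 6 = 6
No arrangement into 9 paper rolls stays within capacity, so 10 is optimal.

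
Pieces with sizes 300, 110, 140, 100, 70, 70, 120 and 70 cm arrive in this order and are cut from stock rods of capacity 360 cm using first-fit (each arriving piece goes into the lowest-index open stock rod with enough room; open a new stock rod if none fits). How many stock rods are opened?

  300 → stock rod 1 (new)  [load 300/360]
  110 → stock rod 2 (new)  [load 110/360]
  140 → stock rod 2  [load 250/360]
  100 → stock rod 2  [load 350/360]
  70 → stock rod 3 (new)  [load 70/360]
  70 → stock rod 3  [load 140/360]
  120 → stock rod 3  [load 260/360]
  70 → stock rod 3  [load 330/360]
3 stock rods opened.

3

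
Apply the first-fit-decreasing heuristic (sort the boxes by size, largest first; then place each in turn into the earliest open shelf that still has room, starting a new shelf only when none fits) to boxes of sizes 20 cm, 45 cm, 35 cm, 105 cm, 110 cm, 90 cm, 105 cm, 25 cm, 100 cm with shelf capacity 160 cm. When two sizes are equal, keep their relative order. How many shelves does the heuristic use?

Sorted descending: 110, 105, 105, 100, 90, 45, 35, 25, 20.
  110 → shelf 1 (new)  [load 110/160]
  105 → shelf 2 (new)  [load 105/160]
  105 → shelf 3 (new)  [load 105/160]
  100 → shelf 4 (new)  [load 100/160]
  90 → shelf 5 (new)  [load 90/160]
  45 → shelf 1  [load 155/160]
  35 → shelf 2  [load 140/160]
  25 → shelf 3  [load 130/160]
  20 → shelf 2  [load 160/160]
5 shelves opened.

5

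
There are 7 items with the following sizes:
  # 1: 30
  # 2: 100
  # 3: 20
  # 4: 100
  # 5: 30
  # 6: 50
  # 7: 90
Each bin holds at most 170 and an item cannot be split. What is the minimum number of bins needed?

3

Total = 100 + 100 + 90 + 50 + 30 + 30 + 20 = 420.
Lower bound: ⌈420/170⌉ = 3 bins.
A packing using 3 bins:
  bin 1: 100 + 50 + 20 = 170
  bin 2: 100 + 30 + 30 = 160
  bin 3: 90 = 90
This matches the lower bound, so 3 is optimal.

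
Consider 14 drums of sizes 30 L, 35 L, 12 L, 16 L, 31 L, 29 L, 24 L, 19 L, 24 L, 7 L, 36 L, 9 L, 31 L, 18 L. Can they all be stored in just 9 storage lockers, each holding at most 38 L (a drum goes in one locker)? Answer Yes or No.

No

Total = 321 L; ⌈321/38⌉ = 9.
The bound of 9 does not rule out 9, but exhaustive search shows no assignment into 9 storage lockers of capacity 38 L exists — the minimum is 10.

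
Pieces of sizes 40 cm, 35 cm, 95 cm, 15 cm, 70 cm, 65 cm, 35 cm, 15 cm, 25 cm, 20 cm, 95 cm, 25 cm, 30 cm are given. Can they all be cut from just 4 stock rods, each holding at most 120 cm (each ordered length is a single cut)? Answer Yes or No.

Total = 565 cm; ⌈565/120⌉ = 5.
At least 5 stock rods are required, but only 4 are allowed.

No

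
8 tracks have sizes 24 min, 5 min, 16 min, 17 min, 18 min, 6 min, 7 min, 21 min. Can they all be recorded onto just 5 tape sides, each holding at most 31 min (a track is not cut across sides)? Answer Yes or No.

Yes

A valid assignment using 5 tape sides:
  side 1: 24 + 7 = 31
  side 2: 21 + 6 = 27
  side 3: 18 + 5 = 23
  side 4: 17 = 17
  side 5: 16 = 16
Every load is within 31 min, so 5 tape sides suffice.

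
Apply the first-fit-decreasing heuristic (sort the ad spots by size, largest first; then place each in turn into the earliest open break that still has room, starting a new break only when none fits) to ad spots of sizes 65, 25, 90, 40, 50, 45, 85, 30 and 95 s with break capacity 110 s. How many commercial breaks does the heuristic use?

6

Sorted descending: 95, 90, 85, 65, 50, 45, 40, 30, 25.
  95 → break 1 (new)  [load 95/110]
  90 → break 2 (new)  [load 90/110]
  85 → break 3 (new)  [load 85/110]
  65 → break 4 (new)  [load 65/110]
  50 → break 5 (new)  [load 50/110]
  45 → break 4  [load 110/110]
  40 → break 5  [load 90/110]
  30 → break 6 (new)  [load 30/110]
  25 → break 3  [load 110/110]
6 commercial breaks opened.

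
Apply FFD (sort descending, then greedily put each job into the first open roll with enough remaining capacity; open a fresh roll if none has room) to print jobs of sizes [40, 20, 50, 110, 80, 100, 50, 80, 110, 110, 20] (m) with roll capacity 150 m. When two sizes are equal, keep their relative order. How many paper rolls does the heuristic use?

6

Sorted descending: 110, 110, 110, 100, 80, 80, 50, 50, 40, 20, 20.
  110 → roll 1 (new)  [load 110/150]
  110 → roll 2 (new)  [load 110/150]
  110 → roll 3 (new)  [load 110/150]
  100 → roll 4 (new)  [load 100/150]
  80 → roll 5 (new)  [load 80/150]
  80 → roll 6 (new)  [load 80/150]
  50 → roll 4  [load 150/150]
  50 → roll 5  [load 130/150]
  40 → roll 1  [load 150/150]
  20 → roll 2  [load 130/150]
  20 → roll 2  [load 150/150]
6 paper rolls opened.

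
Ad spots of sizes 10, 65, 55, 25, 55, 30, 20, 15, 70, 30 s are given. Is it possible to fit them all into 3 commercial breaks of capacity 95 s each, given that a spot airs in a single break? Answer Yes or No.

Total = 375 s; ⌈375/95⌉ = 4.
At least 4 commercial breaks are required, but only 3 are allowed.

No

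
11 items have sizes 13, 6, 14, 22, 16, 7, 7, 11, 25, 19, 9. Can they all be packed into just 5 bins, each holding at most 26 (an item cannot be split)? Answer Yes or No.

Total = 149; ⌈149/26⌉ = 6.
At least 6 bins are required, but only 5 are allowed.

No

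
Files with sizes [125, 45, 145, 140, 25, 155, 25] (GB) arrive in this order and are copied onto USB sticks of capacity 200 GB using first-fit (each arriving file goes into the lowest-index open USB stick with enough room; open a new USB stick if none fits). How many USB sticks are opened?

4

  125 → USB stick 1 (new)  [load 125/200]
  45 → USB stick 1  [load 170/200]
  145 → USB stick 2 (new)  [load 145/200]
  140 → USB stick 3 (new)  [load 140/200]
  25 → USB stick 1  [load 195/200]
  155 → USB stick 4 (new)  [load 155/200]
  25 → USB stick 2  [load 170/200]
4 USB sticks opened.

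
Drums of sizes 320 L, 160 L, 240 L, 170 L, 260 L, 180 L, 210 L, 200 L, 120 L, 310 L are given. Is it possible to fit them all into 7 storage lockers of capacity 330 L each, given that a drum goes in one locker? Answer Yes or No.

Total = 2170 L; ⌈2170/330⌉ = 7.
8 drums each exceed half the capacity and cannot share a locker, forcing at least 8 storage lockers.
At least 8 storage lockers are required, but only 7 are allowed.

No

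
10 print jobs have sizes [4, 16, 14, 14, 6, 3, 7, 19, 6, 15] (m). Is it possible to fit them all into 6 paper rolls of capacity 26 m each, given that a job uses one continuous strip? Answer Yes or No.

Yes

A valid assignment using 5 paper rolls:
  roll 1: 19 + 7 = 26
  roll 2: 16 + 6 + 4 = 26
  roll 3: 15 + 6 + 3 = 24
  roll 4: 14 = 14
  roll 5: 14 = 14
That uses only 5 ≤ 6, so 6 paper rolls are enough.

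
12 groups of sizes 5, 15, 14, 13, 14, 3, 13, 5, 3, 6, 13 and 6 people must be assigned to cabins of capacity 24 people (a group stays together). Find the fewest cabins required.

Total = 15 + 14 + 14 + 13 + 13 + 13 + 6 + 6 + 5 + 5 + 3 + 3 = 110 people.
Lower bound: ⌈110/24⌉ = 5 cabins.
Also, 6 groups each exceed 12 people, and no two of those can share a cabin, so at least 6 cabins are needed.
A packing using 6 cabins:
  cabin 1: 15 + 6 + 3 = 24
  cabin 2: 14 + 6 + 3 = 23
  cabin 3: 14 + 5 + 5 = 24
  cabin 4: 13 = 13
  cabin 5: 13 = 13
  cabin 6: 13 = 13
This matches the lower bound, so 6 is optimal.

6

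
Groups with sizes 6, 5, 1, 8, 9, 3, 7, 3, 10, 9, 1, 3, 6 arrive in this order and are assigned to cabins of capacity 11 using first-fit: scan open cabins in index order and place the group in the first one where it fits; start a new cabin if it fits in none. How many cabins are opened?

  6 → cabin 1 (new)  [load 6/11]
  5 → cabin 1  [load 11/11]
  1 → cabin 2 (new)  [load 1/11]
  8 → cabin 2  [load 9/11]
  9 → cabin 3 (new)  [load 9/11]
  3 → cabin 4 (new)  [load 3/11]
  7 → cabin 4  [load 10/11]
  3 → cabin 5 (new)  [load 3/11]
  10 → cabin 6 (new)  [load 10/11]
  9 → cabin 7 (new)  [load 9/11]
  1 → cabin 2  [load 10/11]
  3 → cabin 5  [load 6/11]
  6 → cabin 8 (new)  [load 6/11]
8 cabins opened.

8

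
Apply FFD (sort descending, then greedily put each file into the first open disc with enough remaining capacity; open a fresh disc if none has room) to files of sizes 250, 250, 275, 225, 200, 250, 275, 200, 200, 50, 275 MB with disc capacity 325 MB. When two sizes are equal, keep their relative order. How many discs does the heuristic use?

Sorted descending: 275, 275, 275, 250, 250, 250, 225, 200, 200, 200, 50.
  275 → disc 1 (new)  [load 275/325]
  275 → disc 2 (new)  [load 275/325]
  275 → disc 3 (new)  [load 275/325]
  250 → disc 4 (new)  [load 250/325]
  250 → disc 5 (new)  [load 250/325]
  250 → disc 6 (new)  [load 250/325]
  225 → disc 7 (new)  [load 225/325]
  200 → disc 8 (new)  [load 200/325]
  200 → disc 9 (new)  [load 200/325]
  200 → disc 10 (new)  [load 200/325]
  50 → disc 1  [load 325/325]
10 discs opened.

10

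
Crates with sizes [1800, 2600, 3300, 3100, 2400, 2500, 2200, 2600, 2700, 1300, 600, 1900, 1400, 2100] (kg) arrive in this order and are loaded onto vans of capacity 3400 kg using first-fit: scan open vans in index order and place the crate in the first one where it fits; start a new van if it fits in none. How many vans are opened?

11

  1800 → van 1 (new)  [load 1800/3400]
  2600 → van 2 (new)  [load 2600/3400]
  3300 → van 3 (new)  [load 3300/3400]
  3100 → van 4 (new)  [load 3100/3400]
  2400 → van 5 (new)  [load 2400/3400]
  2500 → van 6 (new)  [load 2500/3400]
  2200 → van 7 (new)  [load 2200/3400]
  2600 → van 8 (new)  [load 2600/3400]
  2700 → van 9 (new)  [load 2700/3400]
  1300 → van 1  [load 3100/3400]
  600 → van 2  [load 3200/3400]
  1900 → van 10 (new)  [load 1900/3400]
  1400 → van 10  [load 3300/3400]
  2100 → van 11 (new)  [load 2100/3400]
11 vans opened.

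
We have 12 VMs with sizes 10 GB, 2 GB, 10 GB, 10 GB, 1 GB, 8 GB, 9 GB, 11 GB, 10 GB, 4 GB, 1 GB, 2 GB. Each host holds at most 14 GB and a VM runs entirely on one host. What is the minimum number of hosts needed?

Total = 11 + 10 + 10 + 10 + 10 + 9 + 8 + 4 + 2 + 2 + 1 + 1 = 78 GB.
Lower bound: ⌈78/14⌉ = 6 hosts.
Also, 7 VMs each exceed 7 GB, and no two of those can share a host, so at least 7 hosts are needed.
A packing using 7 hosts:
  host 1: 11 + 2 + 1 = 14
  host 2: 10 + 4 = 14
  host 3: 10 + 2 + 1 = 13
  host 4: 10 = 10
  host 5: 10 = 10
  host 6: 9 = 9
  host 7: 8 = 8
This matches the lower bound, so 7 is optimal.

7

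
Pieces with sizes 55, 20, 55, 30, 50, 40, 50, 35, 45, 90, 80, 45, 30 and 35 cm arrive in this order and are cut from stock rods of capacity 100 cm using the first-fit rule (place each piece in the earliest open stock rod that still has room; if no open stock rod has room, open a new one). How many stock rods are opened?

8

  55 → stock rod 1 (new)  [load 55/100]
  20 → stock rod 1  [load 75/100]
  55 → stock rod 2 (new)  [load 55/100]
  30 → stock rod 2  [load 85/100]
  50 → stock rod 3 (new)  [load 50/100]
  40 → stock rod 3  [load 90/100]
  50 → stock rod 4 (new)  [load 50/100]
  35 → stock rod 4  [load 85/100]
  45 → stock rod 5 (new)  [load 45/100]
  90 → stock rod 6 (new)  [load 90/100]
  80 → stock rod 7 (new)  [load 80/100]
  45 → stock rod 5  [load 90/100]
  30 → stock rod 8 (new)  [load 30/100]
  35 → stock rod 8  [load 65/100]
8 stock rods opened.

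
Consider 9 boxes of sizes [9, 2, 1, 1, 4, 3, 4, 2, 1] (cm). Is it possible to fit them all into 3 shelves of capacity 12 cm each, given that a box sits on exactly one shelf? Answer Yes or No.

A valid assignment using 3 shelves:
  shelf 1: 9 + 3 = 12
  shelf 2: 4 + 4 + 2 + 2 = 12
  shelf 3: 1 + 1 + 1 = 3
Every load is within 12 cm, so 3 shelves suffice.

Yes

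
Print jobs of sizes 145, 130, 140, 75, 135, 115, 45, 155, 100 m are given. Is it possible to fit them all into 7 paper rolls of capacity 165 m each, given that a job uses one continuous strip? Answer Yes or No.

No

Total = 1040 m; ⌈1040/165⌉ = 7.
The bound of 7 does not rule out 7, but exhaustive search shows no assignment into 7 paper rolls of capacity 165 m exists — the minimum is 8.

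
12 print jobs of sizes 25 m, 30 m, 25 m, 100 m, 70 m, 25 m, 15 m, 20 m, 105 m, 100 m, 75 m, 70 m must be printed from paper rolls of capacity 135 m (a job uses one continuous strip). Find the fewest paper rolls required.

6

Total = 105 + 100 + 100 + 75 + 70 + 70 + 30 + 25 + 25 + 25 + 20 + 15 = 660 m.
Lower bound: ⌈660/135⌉ = 5 paper rolls.
Also, 6 print jobs each exceed 135/2 m, and no two of those can share a roll, so at least 6 paper rolls are needed.
A packing using 6 paper rolls:
  roll 1: 105 + 30 = 135
  roll 2: 100 + 25 = 125
  roll 3: 100 + 25 = 125
  roll 4: 75 + 25 + 20 + 15 = 135
  roll 5: 70 = 70
  roll 6: 70 = 70
This matches the lower bound, so 6 is optimal.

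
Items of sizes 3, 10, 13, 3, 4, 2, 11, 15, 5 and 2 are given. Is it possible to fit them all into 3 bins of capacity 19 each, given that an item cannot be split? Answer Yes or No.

Total = 68; ⌈68/19⌉ = 4.
At least 4 bins are required, but only 3 are allowed.

No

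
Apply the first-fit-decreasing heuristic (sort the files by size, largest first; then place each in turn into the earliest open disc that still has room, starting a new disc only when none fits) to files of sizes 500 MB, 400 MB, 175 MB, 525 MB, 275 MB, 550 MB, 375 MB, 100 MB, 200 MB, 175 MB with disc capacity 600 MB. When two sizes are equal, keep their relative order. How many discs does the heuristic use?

Sorted descending: 550, 525, 500, 400, 375, 275, 200, 175, 175, 100.
  550 → disc 1 (new)  [load 550/600]
  525 → disc 2 (new)  [load 525/600]
  500 → disc 3 (new)  [load 500/600]
  400 → disc 4 (new)  [load 400/600]
  375 → disc 5 (new)  [load 375/600]
  275 → disc 6 (new)  [load 275/600]
  200 → disc 4  [load 600/600]
  175 → disc 5  [load 550/600]
  175 → disc 6  [load 450/600]
  100 → disc 3  [load 600/600]
6 discs opened.

6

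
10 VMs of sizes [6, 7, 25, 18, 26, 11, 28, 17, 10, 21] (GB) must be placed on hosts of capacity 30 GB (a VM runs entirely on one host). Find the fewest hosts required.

Total = 28 + 26 + 25 + 21 + 18 + 17 + 11 + 10 + 7 + 6 = 169 GB.
Lower bound: ⌈169/30⌉ = 6 hosts.
A packing using 7 hosts:
  host 1: 28 = 28
  host 2: 26 = 26
  host 3: 25 = 25
  host 4: 21 + 7 = 28
  host 5: 18 + 11 = 29
  host 6: 17 + 10 = 27
  host 7: 6 = 6
No arrangement into 6 hosts stays within capacity, so 7 is optimal.

7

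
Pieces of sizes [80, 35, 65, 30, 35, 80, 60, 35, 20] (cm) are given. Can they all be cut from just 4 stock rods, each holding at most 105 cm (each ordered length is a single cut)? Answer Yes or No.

Total = 440 cm; ⌈440/105⌉ = 5.
At least 5 stock rods are required, but only 4 are allowed.

No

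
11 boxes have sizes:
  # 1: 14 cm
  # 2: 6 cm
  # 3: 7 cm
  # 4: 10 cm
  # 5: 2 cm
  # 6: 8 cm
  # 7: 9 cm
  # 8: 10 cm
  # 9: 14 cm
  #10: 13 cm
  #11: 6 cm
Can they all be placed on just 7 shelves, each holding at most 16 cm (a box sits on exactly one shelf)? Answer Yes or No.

Yes

A valid assignment using 7 shelves:
  shelf 1: 14 + 2 = 16
  shelf 2: 14 = 14
  shelf 3: 13 = 13
  shelf 4: 10 + 6 = 16
  shelf 5: 10 + 6 = 16
  shelf 6: 9 + 7 = 16
  shelf 7: 8 = 8
Every load is within 16 cm, so 7 shelves suffice.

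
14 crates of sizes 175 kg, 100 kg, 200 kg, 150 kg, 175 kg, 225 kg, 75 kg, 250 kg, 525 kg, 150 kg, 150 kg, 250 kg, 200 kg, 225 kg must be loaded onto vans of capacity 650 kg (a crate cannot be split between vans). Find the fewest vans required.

5

Total = 525 + 250 + 250 + 225 + 225 + 200 + 200 + 175 + 175 + 150 + 150 + 150 + 100 + 75 = 2850 kg.
Lower bound: ⌈2850/650⌉ = 5 vans.
A packing using 5 vans:
  van 1: 525 + 100 = 625
  van 2: 250 + 250 + 150 = 650
  van 3: 225 + 225 + 200 = 650
  van 4: 200 + 175 + 175 + 75 = 625
  van 5: 150 + 150 = 300
This matches the lower bound, so 5 is optimal.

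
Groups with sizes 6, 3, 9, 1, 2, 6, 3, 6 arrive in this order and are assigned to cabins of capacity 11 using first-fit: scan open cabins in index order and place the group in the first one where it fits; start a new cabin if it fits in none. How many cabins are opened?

4

  6 → cabin 1 (new)  [load 6/11]
  3 → cabin 1  [load 9/11]
  9 → cabin 2 (new)  [load 9/11]
  1 → cabin 1  [load 10/11]
  2 → cabin 2  [load 11/11]
  6 → cabin 3 (new)  [load 6/11]
  3 → cabin 3  [load 9/11]
  6 → cabin 4 (new)  [load 6/11]
4 cabins opened.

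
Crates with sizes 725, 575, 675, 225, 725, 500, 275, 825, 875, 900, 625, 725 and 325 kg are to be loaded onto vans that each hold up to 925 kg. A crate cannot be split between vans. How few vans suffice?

10

Total = 900 + 875 + 825 + 725 + 725 + 725 + 675 + 625 + 575 + 500 + 325 + 275 + 225 = 7975 kg.
Lower bound: ⌈7975/925⌉ = 9 vans.
Also, 10 crates each exceed 925/2 kg, and no two of those can share a van, so at least 10 vans are needed.
A packing using 10 vans:
  van 1: 900 = 900
  van 2: 875 = 875
  van 3: 825 = 825
  van 4: 725 = 725
  van 5: 725 = 725
  van 6: 725 = 725
  van 7: 675 + 225 = 900
  van 8: 625 + 275 = 900
  van 9: 575 + 325 = 900
  van 10: 500 = 500
This matches the lower bound, so 10 is optimal.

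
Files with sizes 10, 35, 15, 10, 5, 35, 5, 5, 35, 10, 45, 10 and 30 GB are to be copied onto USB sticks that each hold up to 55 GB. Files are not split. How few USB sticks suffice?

5

Total = 45 + 35 + 35 + 35 + 30 + 15 + 10 + 10 + 10 + 10 + 5 + 5 + 5 = 250 GB.
Lower bound: ⌈250/55⌉ = 5 USB sticks.
A packing using 5 USB sticks:
  USB stick 1: 45 + 10 = 55
  USB stick 2: 35 + 15 + 5 = 55
  USB stick 3: 35 + 10 + 10 = 55
  USB stick 4: 35 + 10 + 5 + 5 = 55
  USB stick 5: 30 = 30
This matches the lower bound, so 5 is optimal.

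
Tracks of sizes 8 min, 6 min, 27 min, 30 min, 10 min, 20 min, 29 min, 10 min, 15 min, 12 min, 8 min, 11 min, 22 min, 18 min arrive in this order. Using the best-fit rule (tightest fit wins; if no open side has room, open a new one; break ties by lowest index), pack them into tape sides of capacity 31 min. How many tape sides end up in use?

  8 → side 1 (new)  [load 8/31]
  6 → side 1  [load 14/31]
  27 → side 2 (new)  [load 27/31]
  30 → side 3 (new)  [load 30/31]
  10 → side 1  [load 24/31]
  20 → side 4 (new)  [load 20/31]
  29 → side 5 (new)  [load 29/31]
  10 → side 4  [load 30/31]
  15 → side 6 (new)  [load 15/31]
  12 → side 6  [load 27/31]
  8 → side 7 (new)  [load 8/31]
  11 → side 7  [load 19/31]
  22 → side 8 (new)  [load 22/31]
  18 → side 9 (new)  [load 18/31]
9 tape sides opened.

9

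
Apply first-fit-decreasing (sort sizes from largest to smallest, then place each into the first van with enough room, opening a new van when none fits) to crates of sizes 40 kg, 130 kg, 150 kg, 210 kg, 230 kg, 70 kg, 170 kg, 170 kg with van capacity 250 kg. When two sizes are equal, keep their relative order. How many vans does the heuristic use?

6

Sorted descending: 230, 210, 170, 170, 150, 130, 70, 40.
  230 → van 1 (new)  [load 230/250]
  210 → van 2 (new)  [load 210/250]
  170 → van 3 (new)  [load 170/250]
  170 → van 4 (new)  [load 170/250]
  150 → van 5 (new)  [load 150/250]
  130 → van 6 (new)  [load 130/250]
  70 → van 3  [load 240/250]
  40 → van 2  [load 250/250]
6 vans opened.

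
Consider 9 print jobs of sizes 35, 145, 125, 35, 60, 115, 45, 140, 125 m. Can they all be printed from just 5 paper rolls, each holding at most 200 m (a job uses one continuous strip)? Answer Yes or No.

Yes

A valid assignment using 5 paper rolls:
  roll 1: 145 + 45 = 190
  roll 2: 140 + 60 = 200
  roll 3: 125 + 35 + 35 = 195
  roll 4: 125 = 125
  roll 5: 115 = 115
Every load is within 200 m, so 5 paper rolls suffice.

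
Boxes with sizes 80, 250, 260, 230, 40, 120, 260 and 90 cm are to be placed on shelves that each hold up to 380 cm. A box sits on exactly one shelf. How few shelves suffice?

4

Total = 260 + 260 + 250 + 230 + 120 + 90 + 80 + 40 = 1330 cm.
Lower bound: ⌈1330/380⌉ = 4 shelves.
A packing using 4 shelves:
  shelf 1: 260 + 120 = 380
  shelf 2: 260 + 90 = 350
  shelf 3: 250 + 80 + 40 = 370
  shelf 4: 230 = 230
This matches the lower bound, so 4 is optimal.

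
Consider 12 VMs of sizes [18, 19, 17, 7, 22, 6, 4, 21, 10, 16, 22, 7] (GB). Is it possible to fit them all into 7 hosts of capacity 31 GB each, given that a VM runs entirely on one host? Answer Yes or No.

A valid assignment using 7 hosts:
  host 1: 22 + 7 = 29
  host 2: 22 + 7 = 29
  host 3: 21 + 10 = 31
  host 4: 19 + 6 + 4 = 29
  host 5: 18 = 18
  host 6: 17 = 17
  host 7: 16 = 16
Every load is within 31 GB, so 7 hosts suffice.

Yes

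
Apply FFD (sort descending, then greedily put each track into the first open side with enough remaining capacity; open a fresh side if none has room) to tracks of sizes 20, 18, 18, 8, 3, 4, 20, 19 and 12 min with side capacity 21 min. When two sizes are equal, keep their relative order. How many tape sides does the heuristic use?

7

Sorted descending: 20, 20, 19, 18, 18, 12, 8, 4, 3.
  20 → side 1 (new)  [load 20/21]
  20 → side 2 (new)  [load 20/21]
  19 → side 3 (new)  [load 19/21]
  18 → side 4 (new)  [load 18/21]
  18 → side 5 (new)  [load 18/21]
  12 → side 6 (new)  [load 12/21]
  8 → side 6  [load 20/21]
  4 → side 7 (new)  [load 4/21]
  3 → side 4  [load 21/21]
7 tape sides opened.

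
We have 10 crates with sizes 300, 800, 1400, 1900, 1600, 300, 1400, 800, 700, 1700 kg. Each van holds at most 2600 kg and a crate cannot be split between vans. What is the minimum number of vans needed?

5

Total = 1900 + 1700 + 1600 + 1400 + 1400 + 800 + 800 + 700 + 300 + 300 = 10900 kg.
Lower bound: ⌈10900/2600⌉ = 5 vans.
A packing using 5 vans:
  van 1: 1900 + 700 = 2600
  van 2: 1700 + 800 = 2500
  van 3: 1600 + 800 = 2400
  van 4: 1400 + 300 + 300 = 2000
  van 5: 1400 = 1400
This matches the lower bound, so 5 is optimal.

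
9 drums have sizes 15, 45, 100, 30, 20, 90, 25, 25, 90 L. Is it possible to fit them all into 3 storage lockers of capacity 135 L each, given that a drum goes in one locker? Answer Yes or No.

No

Total = 440 L; ⌈440/135⌉ = 4.
At least 4 storage lockers are required, but only 3 are allowed.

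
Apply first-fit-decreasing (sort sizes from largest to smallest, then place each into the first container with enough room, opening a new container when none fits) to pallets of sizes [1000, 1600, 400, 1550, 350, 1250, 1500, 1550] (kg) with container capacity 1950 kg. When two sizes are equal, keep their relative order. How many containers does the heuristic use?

6

Sorted descending: 1600, 1550, 1550, 1500, 1250, 1000, 400, 350.
  1600 → container 1 (new)  [load 1600/1950]
  1550 → container 2 (new)  [load 1550/1950]
  1550 → container 3 (new)  [load 1550/1950]
  1500 → container 4 (new)  [load 1500/1950]
  1250 → container 5 (new)  [load 1250/1950]
  1000 → container 6 (new)  [load 1000/1950]
  400 → container 2  [load 1950/1950]
  350 → container 1  [load 1950/1950]
6 containers opened.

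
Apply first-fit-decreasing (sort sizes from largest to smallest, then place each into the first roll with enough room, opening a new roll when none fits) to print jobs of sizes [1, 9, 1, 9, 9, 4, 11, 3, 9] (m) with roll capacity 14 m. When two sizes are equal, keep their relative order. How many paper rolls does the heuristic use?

Sorted descending: 11, 9, 9, 9, 9, 4, 3, 1, 1.
  11 → roll 1 (new)  [load 11/14]
  9 → roll 2 (new)  [load 9/14]
  9 → roll 3 (new)  [load 9/14]
  9 → roll 4 (new)  [load 9/14]
  9 → roll 5 (new)  [load 9/14]
  4 → roll 2  [load 13/14]
  3 → roll 1  [load 14/14]
  1 → roll 2  [load 14/14]
  1 → roll 3  [load 10/14]
5 paper rolls opened.

5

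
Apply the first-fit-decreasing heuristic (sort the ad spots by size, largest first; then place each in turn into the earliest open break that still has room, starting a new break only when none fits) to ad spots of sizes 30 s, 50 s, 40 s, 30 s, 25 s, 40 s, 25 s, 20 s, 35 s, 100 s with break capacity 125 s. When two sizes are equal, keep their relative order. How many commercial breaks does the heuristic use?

4

Sorted descending: 100, 50, 40, 40, 35, 30, 30, 25, 25, 20.
  100 → break 1 (new)  [load 100/125]
  50 → break 2 (new)  [load 50/125]
  40 → break 2  [load 90/125]
  40 → break 3 (new)  [load 40/125]
  35 → break 2  [load 125/125]
  30 → break 3  [load 70/125]
  30 → break 3  [load 100/125]
  25 → break 1  [load 125/125]
  25 → break 3  [load 125/125]
  20 → break 4 (new)  [load 20/125]
4 commercial breaks opened.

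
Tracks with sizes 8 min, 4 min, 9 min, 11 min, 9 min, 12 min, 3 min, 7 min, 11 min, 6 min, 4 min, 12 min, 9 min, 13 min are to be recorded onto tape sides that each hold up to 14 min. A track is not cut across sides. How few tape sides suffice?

10

Total = 13 + 12 + 12 + 11 + 11 + 9 + 9 + 9 + 8 + 7 + 6 + 4 + 4 + 3 = 118 min.
Lower bound: ⌈118/14⌉ = 9 tape sides.
A packing using 10 tape sides:
  side 1: 13 = 13
  side 2: 12 = 12
  side 3: 12 = 12
  side 4: 11 + 3 = 14
  side 5: 11 = 11
  side 6: 9 + 4 = 13
  side 7: 9 + 4 = 13
  side 8: 9 = 9
  side 9: 8 + 6 = 14
  side 10: 7 = 7
No arrangement into 9 tape sides stays within capacity, so 10 is optimal.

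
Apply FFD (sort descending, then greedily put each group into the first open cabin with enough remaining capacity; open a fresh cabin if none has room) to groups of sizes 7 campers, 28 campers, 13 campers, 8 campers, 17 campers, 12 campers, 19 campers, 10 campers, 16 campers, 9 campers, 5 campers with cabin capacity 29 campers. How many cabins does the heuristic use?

5

Sorted descending: 28, 19, 17, 16, 13, 12, 10, 9, 8, 7, 5.
  28 → cabin 1 (new)  [load 28/29]
  19 → cabin 2 (new)  [load 19/29]
  17 → cabin 3 (new)  [load 17/29]
  16 → cabin 4 (new)  [load 16/29]
  13 → cabin 4  [load 29/29]
  12 → cabin 3  [load 29/29]
  10 → cabin 2  [load 29/29]
  9 → cabin 5 (new)  [load 9/29]
  8 → cabin 5  [load 17/29]
  7 → cabin 5  [load 24/29]
  5 → cabin 5  [load 29/29]
5 cabins opened.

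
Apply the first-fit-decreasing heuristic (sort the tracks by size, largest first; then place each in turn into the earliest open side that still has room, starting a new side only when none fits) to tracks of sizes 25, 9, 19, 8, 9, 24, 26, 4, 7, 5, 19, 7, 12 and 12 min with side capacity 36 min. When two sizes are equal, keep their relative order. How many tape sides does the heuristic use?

Sorted descending: 26, 25, 24, 19, 19, 12, 12, 9, 9, 8, 7, 7, 5, 4.
  26 → side 1 (new)  [load 26/36]
  25 → side 2 (new)  [load 25/36]
  24 → side 3 (new)  [load 24/36]
  19 → side 4 (new)  [load 19/36]
  19 → side 5 (new)  [load 19/36]
  12 → side 3  [load 36/36]
  12 → side 4  [load 31/36]
  9 → side 1  [load 35/36]
  9 → side 2  [load 34/36]
  8 → side 5  [load 27/36]
  7 → side 5  [load 34/36]
  7 → side 6 (new)  [load 7/36]
  5 → side 4  [load 36/36]
  4 → side 6  [load 11/36]
6 tape sides opened.

6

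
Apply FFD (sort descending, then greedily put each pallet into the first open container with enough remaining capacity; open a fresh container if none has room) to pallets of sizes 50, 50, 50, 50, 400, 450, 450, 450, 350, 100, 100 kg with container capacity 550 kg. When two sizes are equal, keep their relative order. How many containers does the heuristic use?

Sorted descending: 450, 450, 450, 400, 350, 100, 100, 50, 50, 50, 50.
  450 → container 1 (new)  [load 450/550]
  450 → container 2 (new)  [load 450/550]
  450 → container 3 (new)  [load 450/550]
  400 → container 4 (new)  [load 400/550]
  350 → container 5 (new)  [load 350/550]
  100 → container 1  [load 550/550]
  100 → container 2  [load 550/550]
  50 → container 3  [load 500/550]
  50 → container 3  [load 550/550]
  50 → container 4  [load 450/550]
  50 → container 4  [load 500/550]
5 containers opened.

5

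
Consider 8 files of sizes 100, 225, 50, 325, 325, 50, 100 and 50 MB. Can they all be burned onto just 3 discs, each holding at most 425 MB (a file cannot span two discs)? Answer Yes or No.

A valid assignment using 3 discs:
  disc 1: 325 + 100 = 425
  disc 2: 325 + 100 = 425
  disc 3: 225 + 50 + 50 + 50 = 375
Every load is within 425 MB, so 3 discs suffice.

Yes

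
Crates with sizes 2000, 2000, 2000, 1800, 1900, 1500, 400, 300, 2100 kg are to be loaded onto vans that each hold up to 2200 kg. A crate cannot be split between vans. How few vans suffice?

7

Total = 2100 + 2000 + 2000 + 2000 + 1900 + 1800 + 1500 + 400 + 300 = 14000 kg.
Lower bound: ⌈14000/2200⌉ = 7 vans.
A packing using 7 vans:
  van 1: 2100 = 2100
  van 2: 2000 = 2000
  van 3: 2000 = 2000
  van 4: 2000 = 2000
  van 5: 1900 + 300 = 2200
  van 6: 1800 + 400 = 2200
  van 7: 1500 = 1500
This matches the lower bound, so 7 is optimal.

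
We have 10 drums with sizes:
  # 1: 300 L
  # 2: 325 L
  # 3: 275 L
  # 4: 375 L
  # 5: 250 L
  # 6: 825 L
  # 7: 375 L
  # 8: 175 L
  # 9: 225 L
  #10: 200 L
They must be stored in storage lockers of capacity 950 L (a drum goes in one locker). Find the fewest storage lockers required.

Total = 825 + 375 + 375 + 325 + 300 + 275 + 250 + 225 + 200 + 175 = 3325 L.
Lower bound: ⌈3325/950⌉ = 4 storage lockers.
A packing using 4 storage lockers:
  locker 1: 825 = 825
  locker 2: 375 + 375 + 200 = 950
  locker 3: 325 + 300 + 275 = 900
  locker 4: 250 + 225 + 175 = 650
This matches the lower bound, so 4 is optimal.

4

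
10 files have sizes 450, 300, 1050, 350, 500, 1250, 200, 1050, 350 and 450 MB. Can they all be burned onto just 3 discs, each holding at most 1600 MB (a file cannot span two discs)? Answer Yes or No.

Total = 5950 MB; ⌈5950/1600⌉ = 4.
At least 4 discs are required, but only 3 are allowed.

No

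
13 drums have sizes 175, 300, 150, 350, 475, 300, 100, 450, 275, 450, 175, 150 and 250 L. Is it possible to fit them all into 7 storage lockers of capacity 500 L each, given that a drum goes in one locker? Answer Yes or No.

Total = 3600 L; ⌈3600/500⌉ = 8.
At least 8 storage lockers are required, but only 7 are allowed.

No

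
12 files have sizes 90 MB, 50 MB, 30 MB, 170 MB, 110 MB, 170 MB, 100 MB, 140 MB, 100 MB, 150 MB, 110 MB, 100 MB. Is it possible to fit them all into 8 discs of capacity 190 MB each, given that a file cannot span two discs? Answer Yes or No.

No

Total = 1320 MB; ⌈1320/190⌉ = 7.
9 files each exceed half the capacity and cannot share a disc, forcing at least 9 discs.
At least 9 discs are required, but only 8 are allowed.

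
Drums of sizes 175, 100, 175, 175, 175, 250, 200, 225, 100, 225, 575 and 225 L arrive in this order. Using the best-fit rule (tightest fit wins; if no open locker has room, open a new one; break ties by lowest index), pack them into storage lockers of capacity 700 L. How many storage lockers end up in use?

  175 → locker 1 (new)  [load 175/700]
  100 → locker 1  [load 275/700]
  175 → locker 1  [load 450/700]
  175 → locker 1  [load 625/700]
  175 → locker 2 (new)  [load 175/700]
  250 → locker 2  [load 425/700]
  200 → locker 2  [load 625/700]
  225 → locker 3 (new)  [load 225/700]
  100 → locker 3  [load 325/700]
  225 → locker 3  [load 550/700]
  575 → locker 4 (new)  [load 575/700]
  225 → locker 5 (new)  [load 225/700]
5 storage lockers opened.

5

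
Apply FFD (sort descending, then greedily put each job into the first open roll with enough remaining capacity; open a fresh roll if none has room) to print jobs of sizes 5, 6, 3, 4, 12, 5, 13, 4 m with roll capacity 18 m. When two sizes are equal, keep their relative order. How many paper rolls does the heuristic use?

Sorted descending: 13, 12, 6, 5, 5, 4, 4, 3.
  13 → roll 1 (new)  [load 13/18]
  12 → roll 2 (new)  [load 12/18]
  6 → roll 2  [load 18/18]
  5 → roll 1  [load 18/18]
  5 → roll 3 (new)  [load 5/18]
  4 → roll 3  [load 9/18]
  4 → roll 3  [load 13/18]
  3 → roll 3  [load 16/18]
3 paper rolls opened.

3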